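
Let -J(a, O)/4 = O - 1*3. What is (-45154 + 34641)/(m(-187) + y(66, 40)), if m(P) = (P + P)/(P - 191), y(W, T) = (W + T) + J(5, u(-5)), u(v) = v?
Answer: -1986957/26269 ≈ -75.639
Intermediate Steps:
J(a, O) = 12 - 4*O (J(a, O) = -4*(O - 1*3) = -4*(O - 3) = -4*(-3 + O) = 12 - 4*O)
y(W, T) = 32 + T + W (y(W, T) = (W + T) + (12 - 4*(-5)) = (T + W) + (12 + 20) = (T + W) + 32 = 32 + T + W)
m(P) = 2*P/(-191 + P) (m(P) = (2*P)/(-191 + P) = 2*P/(-191 + P))
(-45154 + 34641)/(m(-187) + y(66, 40)) = (-45154 + 34641)/(2*(-187)/(-191 - 187) + (32 + 40 + 66)) = -10513/(2*(-187)/(-378) + 138) = -10513/(2*(-187)*(-1/378) + 138) = -10513/(187/189 + 138) = -10513/26269/189 = -10513*189/26269 = -1986957/26269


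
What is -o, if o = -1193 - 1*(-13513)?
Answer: -12320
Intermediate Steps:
o = 12320 (o = -1193 + 13513 = 12320)
-o = -1*12320 = -12320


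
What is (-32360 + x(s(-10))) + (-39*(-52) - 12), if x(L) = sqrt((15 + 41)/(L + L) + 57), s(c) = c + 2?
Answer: -30344 + sqrt(214)/2 ≈ -30337.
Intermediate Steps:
s(c) = 2 + c
x(L) = sqrt(57 + 28/L) (x(L) = sqrt(56/((2*L)) + 57) = sqrt(56*(1/(2*L)) + 57) = sqrt(28/L + 57) = sqrt(57 + 28/L))
(-32360 + x(s(-10))) + (-39*(-52) - 12) = (-32360 + sqrt(57 + 28/(2 - 10))) + (-39*(-52) - 12) = (-32360 + sqrt(57 + 28/(-8))) + (2028 - 12) = (-32360 + sqrt(57 + 28*(-1/8))) + 2016 = (-32360 + sqrt(57 - 7/2)) + 2016 = (-32360 + sqrt(107/2)) + 2016 = (-32360 + sqrt(214)/2) + 2016 = -30344 + sqrt(214)/2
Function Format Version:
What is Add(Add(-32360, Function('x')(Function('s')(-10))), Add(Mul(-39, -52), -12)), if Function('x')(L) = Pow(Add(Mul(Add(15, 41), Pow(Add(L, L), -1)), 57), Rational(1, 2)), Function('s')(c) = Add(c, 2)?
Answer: Add(-30344, Mul(Rational(1, 2), Pow(214, Rational(1, 2)))) ≈ -30337.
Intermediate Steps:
Function('s')(c) = Add(2, c)
Function('x')(L) = Pow(Add(57, Mul(28, Pow(L, -1))), Rational(1, 2)) (Function('x')(L) = Pow(Add(Mul(56, Pow(Mul(2, L), -1)), 57), Rational(1, 2)) = Pow(Add(Mul(56, Mul(Rational(1, 2), Pow(L, -1))), 57), Rational(1, 2)) = Pow(Add(Mul(28, Pow(L, -1)), 57), Rational(1, 2)) = Pow(Add(57, Mul(28, Pow(L, -1))), Rational(1, 2)))
Add(Add(-32360, Function('x')(Function('s')(-10))), Add(Mul(-39, -52), -12)) = Add(Add(-32360, Pow(Add(57, Mul(28, Pow(Add(2, -10), -1))), Rational(1, 2))), Add(Mul(-39, -52), -12)) = Add(Add(-32360, Pow(Add(57, Mul(28, Pow(-8, -1))), Rational(1, 2))), Add(2028, -12)) = Add(Add(-32360, Pow(Add(57, Mul(28, Rational(-1, 8))), Rational(1, 2))), 2016) = Add(Add(-32360, Pow(Add(57, Rational(-7, 2)), Rational(1, 2))), 2016) = Add(Add(-32360, Pow(Rational(107, 2), Rational(1, 2))), 2016) = Add(Add(-32360, Mul(Rational(1, 2), Pow(214, Rational(1, 2)))), 2016) = Add(-30344, Mul(Rational(1, 2), Pow(214, Rational(1, 2))))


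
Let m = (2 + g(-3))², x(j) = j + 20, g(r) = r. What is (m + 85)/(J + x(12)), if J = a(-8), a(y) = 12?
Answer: 43/22 ≈ 1.9545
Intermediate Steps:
x(j) = 20 + j
m = 1 (m = (2 - 3)² = (-1)² = 1)
J = 12
(m + 85)/(J + x(12)) = (1 + 85)/(12 + (20 + 12)) = 86/(12 + 32) = 86/44 = 86*(1/44) = 43/22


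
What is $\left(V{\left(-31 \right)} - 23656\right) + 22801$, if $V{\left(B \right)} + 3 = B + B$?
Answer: $-920$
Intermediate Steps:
$V{\left(B \right)} = -3 + 2 B$ ($V{\left(B \right)} = -3 + \left(B + B\right) = -3 + 2 B$)
$\left(V{\left(-31 \right)} - 23656\right) + 22801 = \left(\left(-3 + 2 \left(-31\right)\right) - 23656\right) + 22801 = \left(\left(-3 - 62\right) - 23656\right) + 22801 = \left(-65 - 23656\right) + 22801 = -23721 + 22801 = -920$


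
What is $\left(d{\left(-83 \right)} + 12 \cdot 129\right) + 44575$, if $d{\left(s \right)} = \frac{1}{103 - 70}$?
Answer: $\frac{1522060}{33} \approx 46123.0$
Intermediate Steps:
$d{\left(s \right)} = \frac{1}{33}$
$\left(d{\left(-83 \right)} + 12 \cdot 129\right) + 44575 = \left(\frac{1}{33} + 12 \cdot 129\right) + 44575 = \left(\frac{1}{33} + 1548\right) + 44575 = \frac{51085}{33} + 44575 = \frac{1522060}{33}$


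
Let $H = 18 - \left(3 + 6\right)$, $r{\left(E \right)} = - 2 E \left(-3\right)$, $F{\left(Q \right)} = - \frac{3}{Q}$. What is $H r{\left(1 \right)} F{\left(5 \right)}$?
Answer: $- \frac{162}{5} \approx -32.4$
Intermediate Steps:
$r{\left(E \right)} = 6 E$
$H = 9$ ($H = 18 - 9 = 9$)
$H r{\left(1 \right)} F{\left(5 \right)} = 9 \cdot 6 \cdot 1 \left(- \frac{3}{5}\right) = 9 \cdot 6 \left(\left(-3\right) \frac{1}{5}\right) = 54 \left(- \frac{3}{5}\right) = - \frac{162}{5}$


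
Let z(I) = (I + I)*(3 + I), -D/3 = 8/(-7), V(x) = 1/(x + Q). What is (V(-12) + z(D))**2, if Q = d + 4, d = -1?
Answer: 376010881/194481 ≈ 1933.4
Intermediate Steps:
Q = 3 (Q = -1 + 4 = 3)
V(x) = 1/(3 + x) (V(x) = 1/(x + 3) = 1/(3 + x))
D = 24/7 (D = -24/(-7) = -24*(-1)/7 = -3*(-8/7) = 24/7 ≈ 3.4286)
z(I) = 2*I*(3 + I) (z(I) = (2*I)*(3 + I) = 2*I*(3 + I))
(V(-12) + z(D))**2 = (1/(3 - 12) + 2*(24/7)*(3 + 24/7))**2 = (1/(-9) + 2*(24/7)*(45/7))**2 = (-1/9 + 2160/49)**2 = (19391/441)**2 = 376010881/194481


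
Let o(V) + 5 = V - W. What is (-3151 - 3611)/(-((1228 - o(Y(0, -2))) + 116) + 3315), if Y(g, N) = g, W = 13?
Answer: -322/93 ≈ -3.4624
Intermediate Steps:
o(V) = -18 + V (o(V) = -5 + (V - 1*13) = -5 + (V - 13) = -5 + (-13 + V) = -18 + V)
(-3151 - 3611)/(-((1228 - o(Y(0, -2))) + 116) + 3315) = (-3151 - 3611)/(-((1228 - (-18 + 0)) + 116) + 3315) = -6762/(-((1228 - 1*(-18)) + 116) + 3315) = -6762/(-((1228 + 18) + 116) + 3315) = -6762/(-(1246 + 116) + 3315) = -6762/(-1*1362 + 3315) = -6762/(-1362 + 3315) = -6762/1953 = -6762*1/1953 = -322/93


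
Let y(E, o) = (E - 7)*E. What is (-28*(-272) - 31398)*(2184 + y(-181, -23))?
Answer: -861193784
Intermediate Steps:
y(E, o) = E*(-7 + E) (y(E, o) = (-7 + E)*E = E*(-7 + E))
(-28*(-272) - 31398)*(2184 + y(-181, -23)) = (-28*(-272) - 31398)*(2184 - 181*(-7 - 181)) = (7616 - 31398)*(2184 - 181*(-188)) = -23782*(2184 + 34028) = -23782*36212 = -861193784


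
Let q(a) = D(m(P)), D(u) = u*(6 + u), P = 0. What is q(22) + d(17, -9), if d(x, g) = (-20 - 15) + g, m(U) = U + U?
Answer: -44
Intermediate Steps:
m(U) = 2*U
d(x, g) = -35 + g
q(a) = 0 (q(a) = (2*0)*(6 + 2*0) = 0*(6 + 0) = 0*6 = 0)
q(22) + d(17, -9) = 0 + (-35 - 9) = 0 - 44 = -44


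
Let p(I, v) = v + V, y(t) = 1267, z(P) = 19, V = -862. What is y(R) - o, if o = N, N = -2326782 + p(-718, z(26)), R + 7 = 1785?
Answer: 2328892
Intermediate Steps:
R = 1778 (R = -7 + 1785 = 1778)
p(I, v) = -862 + v (p(I, v) = v - 862 = -862 + v)
N = -2327625 (N = -2326782 + (-862 + 19) = -2326782 - 843 = -2327625)
o = -2327625
y(R) - o = 1267 - 1*(-2327625) = 1267 + 2327625 = 2328892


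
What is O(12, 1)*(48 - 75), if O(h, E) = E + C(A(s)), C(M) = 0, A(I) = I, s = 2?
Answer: -27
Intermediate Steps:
O(h, E) = E (O(h, E) = E + 0 = E)
O(12, 1)*(48 - 75) = 1*(48 - 75) = 1*(-27) = -27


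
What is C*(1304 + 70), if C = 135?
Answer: 185490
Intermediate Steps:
C*(1304 + 70) = 135*(1304 + 70) = 135*1374 = 185490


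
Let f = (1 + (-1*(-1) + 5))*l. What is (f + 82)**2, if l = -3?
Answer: 3721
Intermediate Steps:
f = -21 (f = (1 + (-1*(-1) + 5))*(-3) = (1 + (1 + 5))*(-3) = (1 + 6)*(-3) = 7*(-3) = -21)
(f + 82)**2 = (-21 + 82)**2 = 61**2 = 3721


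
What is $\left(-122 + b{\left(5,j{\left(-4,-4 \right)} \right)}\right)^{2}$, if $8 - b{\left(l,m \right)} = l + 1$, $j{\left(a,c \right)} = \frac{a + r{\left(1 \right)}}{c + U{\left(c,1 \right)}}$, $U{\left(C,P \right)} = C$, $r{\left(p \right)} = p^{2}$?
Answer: $14400$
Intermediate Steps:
$j{\left(a,c \right)} = \frac{1 + a}{2 c}$ ($j{\left(a,c \right)} = \frac{a + 1^{2}}{c + c} = \frac{a + 1}{2 c} = \left(1 + a\right) \frac{1}{2 c} = \frac{1 + a}{2 c}$)
$b{\left(l,m \right)} = 7 - l$ ($b{\left(l,m \right)} = 8 - \left(l + 1\right) = 8 - \left(1 + l\right) = 7 - l$)
$\left(-122 + b{\left(5,j{\left(-4,-4 \right)} \right)}\right)^{2} = \left(-122 + \left(7 - 5\right)\right)^{2} = \left(-122 + 2\right)^{2} = \left(-120\right)^{2} = 14400$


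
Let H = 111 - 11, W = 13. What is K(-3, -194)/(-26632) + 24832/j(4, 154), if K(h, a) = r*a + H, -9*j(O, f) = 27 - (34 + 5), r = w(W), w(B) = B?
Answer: 247998395/13316 ≈ 18624.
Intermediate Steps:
H = 100
r = 13
j(O, f) = 4/3 (j(O, f) = -(27 - (34 + 5))/9 = -(27 - 1*39)/9 = -(27 - 39)/9 = -⅑*(-12) = 4/3)
K(h, a) = 100 + 13*a (K(h, a) = 13*a + 100 = 100 + 13*a)
K(-3, -194)/(-26632) + 24832/j(4, 154) = (100 + 13*(-194))/(-26632) + 24832/(4/3) = (100 - 2522)*(-1/26632) + 24832*(¾) = -2422*(-1/26632) + 18624 = 1211/13316 + 18624 = 247998395/13316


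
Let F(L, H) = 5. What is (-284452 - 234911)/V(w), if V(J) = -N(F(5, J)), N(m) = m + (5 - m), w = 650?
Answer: 519363/5 ≈ 1.0387e+5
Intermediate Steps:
N(m) = 5
V(J) = -5 (V(J) = -1*5 = -5)
(-284452 - 234911)/V(w) = (-284452 - 234911)/(-5) = -519363*(-1/5) = 519363/5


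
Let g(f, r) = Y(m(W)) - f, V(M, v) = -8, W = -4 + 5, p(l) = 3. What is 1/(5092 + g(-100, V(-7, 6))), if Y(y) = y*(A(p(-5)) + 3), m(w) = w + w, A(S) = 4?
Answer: 1/5206 ≈ 0.00019209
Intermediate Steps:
W = 1
m(w) = 2*w
Y(y) = 7*y (Y(y) = y*(4 + 3) = y*7 = 7*y)
g(f, r) = 14 - f (g(f, r) = 7*(2*1) - f = 7*2 - f = 14 - f)
1/(5092 + g(-100, V(-7, 6))) = 1/(5092 + (14 - 1*(-100))) = 1/(5092 + (14 + 100)) = 1/(5092 + 114) = 1/5206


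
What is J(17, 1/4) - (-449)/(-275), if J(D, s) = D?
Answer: 4226/275 ≈ 15.367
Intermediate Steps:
J(17, 1/4) - (-449)/(-275) = 17 - (-449)/(-275) = 17 - (-449)*(-1)/275 = 17 - 1*449/275 = 17 - 449/275 = 4226/275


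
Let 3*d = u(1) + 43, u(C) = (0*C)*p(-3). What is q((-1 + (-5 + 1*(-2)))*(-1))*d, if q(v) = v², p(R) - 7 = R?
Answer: 2752/3 ≈ 917.33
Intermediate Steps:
p(R) = 7 + R
u(C) = 0 (u(C) = (0*C)*(7 - 3) = 0*4 = 0)
d = 43/3 (d = (0 + 43)/3 = (⅓)*43 = 43/3 ≈ 14.333)
q((-1 + (-5 + 1*(-2)))*(-1))*d = ((-1 + (-5 + 1*(-2)))*(-1))²*(43/3) = ((-1 + (-5 - 2))*(-1))²*(43/3) = ((-1 - 7)*(-1))²*(43/3) = (-8*(-1))²*(43/3) = 8²*(43/3) = 64*(43/3) = 2752/3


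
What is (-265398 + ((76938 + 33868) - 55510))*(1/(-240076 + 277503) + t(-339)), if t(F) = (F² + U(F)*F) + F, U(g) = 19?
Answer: -850365407787216/37427 ≈ -2.2721e+10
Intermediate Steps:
t(F) = F² + 20*F (t(F) = (F² + 19*F) + F = F² + 20*F)
(-265398 + ((76938 + 33868) - 55510))*(1/(-240076 + 277503) + t(-339)) = (-265398 + ((76938 + 33868) - 55510))*(1/(-240076 + 277503) - 339*(20 - 339)) = (-265398 + (110806 - 55510))*(1/37427 - 339*(-319)) = (-265398 + 55296)*(1/37427 + 108141) = -210102*4047393208/37427 = -850365407787216/37427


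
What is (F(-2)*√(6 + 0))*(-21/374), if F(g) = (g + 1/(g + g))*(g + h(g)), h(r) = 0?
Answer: -189*√6/748 ≈ -0.61892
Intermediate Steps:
F(g) = g*(g + 1/(2*g)) (F(g) = (g + 1/(g + g))*(g + 0) = (g + 1/(2*g))*g = g*(g + 1/(2*g)))
(F(-2)*√(6 + 0))*(-21/374) = ((½ + (-2)²)*√(6 + 0))*(-21/374) = ((½ + 4)*√6)*(-21*1/374) = (9*√6/2)*(-21/374) = -189*√6/748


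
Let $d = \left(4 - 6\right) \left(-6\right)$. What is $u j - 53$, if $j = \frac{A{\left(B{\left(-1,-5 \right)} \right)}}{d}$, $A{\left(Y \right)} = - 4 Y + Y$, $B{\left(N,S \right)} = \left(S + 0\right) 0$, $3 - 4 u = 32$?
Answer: $-53$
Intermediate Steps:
$u = - \frac{29}{4}$ ($u = \frac{3}{4} - 8 = - \frac{29}{4} \approx -7.25$)
$B{\left(N,S \right)} = 0$ ($B{\left(N,S \right)} = S 0 = 0$)
$A{\left(Y \right)} = - 3 Y$
$d = 12$ ($d = \left(-2\right) \left(-6\right) = 12$)
$j = 0$ ($j = \frac{\left(-3\right) 0}{12} = 0 \cdot \frac{1}{12} = 0$)
$u j - 53 = \left(- \frac{29}{4}\right) 0 - 53 = 0 - 53 = -53$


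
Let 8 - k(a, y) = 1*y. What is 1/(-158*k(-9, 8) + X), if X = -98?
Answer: -1/98 ≈ -0.010204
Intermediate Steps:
k(a, y) = 8 - y
1/(-158*k(-9, 8) + X) = 1/(-158*(8 - 1*8) - 98) = 1/(-158*(8 - 8) - 98) = 1/(-158*0 - 98) = 1/(0 - 98) = 1/(-98) = -1/98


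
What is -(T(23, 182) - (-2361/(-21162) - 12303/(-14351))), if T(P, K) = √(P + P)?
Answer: 98079599/101231954 - √46 ≈ -5.8135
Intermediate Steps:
T(P, K) = √2*√P (T(P, K) = √(2*P) = √2*√P)
-(T(23, 182) - (-2361/(-21162) - 12303/(-14351))) = -(√2*√23 - (-2361/(-21162) - 12303/(-14351))) = -(√46 - (-2361*(-1/21162) - 12303*(-1/14351))) = -(√46 - (787/7054 + 12303/14351)) = -(√46 - 1*98079599/101231954) = -(√46 - 98079599/101231954) = -(-98079599/101231954 + √46) = 98079599/101231954 - √46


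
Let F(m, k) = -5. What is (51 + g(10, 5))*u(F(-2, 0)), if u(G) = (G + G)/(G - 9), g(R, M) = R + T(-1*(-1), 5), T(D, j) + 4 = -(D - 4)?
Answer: 300/7 ≈ 42.857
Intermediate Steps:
T(D, j) = -D (T(D, j) = -4 - (D - 4) = -4 - (-4 + D) = -4 + (4 - D) = -D)
g(R, M) = -1 + R (g(R, M) = R - (-1)*(-1) = R - 1*1 = R - 1 = -1 + R)
u(G) = 2*G/(-9 + G) (u(G) = (2*G)/(-9 + G) = 2*G/(-9 + G))
(51 + g(10, 5))*u(F(-2, 0)) = (51 + (-1 + 10))*(2*(-5)/(-9 - 5)) = (51 + 9)*(2*(-5)/(-14)) = 60*(2*(-5)*(-1/14)) = 60*(5/7) = 300/7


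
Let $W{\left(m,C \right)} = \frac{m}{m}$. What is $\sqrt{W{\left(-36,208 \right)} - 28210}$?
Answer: $i \sqrt{28209} \approx 167.96 i$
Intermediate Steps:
$W{\left(m,C \right)} = 1$
$\sqrt{W{\left(-36,208 \right)} - 28210} = \sqrt{1 - 28210} = \sqrt{-28209} = i \sqrt{28209}$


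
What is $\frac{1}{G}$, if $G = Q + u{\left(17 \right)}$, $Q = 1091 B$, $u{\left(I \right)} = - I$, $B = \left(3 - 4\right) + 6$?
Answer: $\frac{1}{5438} \approx 0.00018389$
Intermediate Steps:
$B = 5$ ($B = -1 + 6 = 5$)
$Q = 5455$ ($Q = 1091 \cdot 5 = 5455$)
$G = 5438$ ($G = 5455 - 17 = 5438$)
$\frac{1}{G} = \frac{1}{5438}$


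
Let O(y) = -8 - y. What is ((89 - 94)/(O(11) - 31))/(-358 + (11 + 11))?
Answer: -1/3360 ≈ -0.00029762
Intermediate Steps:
((89 - 94)/(O(11) - 31))/(-358 + (11 + 11)) = ((89 - 94)/((-8 - 1*11) - 31))/(-358 + (11 + 11)) = (-5/((-8 - 11) - 31))/(-358 + 22) = -5/(-19 - 31)/(-336) = -5/(-50)*(-1/336) = -5*(-1/50)*(-1/336) = (⅒)*(-1/336) = -1/3360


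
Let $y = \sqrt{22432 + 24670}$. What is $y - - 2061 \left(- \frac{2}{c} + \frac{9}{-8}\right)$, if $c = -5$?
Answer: $- \frac{59769}{40} + \sqrt{47102} \approx -1277.2$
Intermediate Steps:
$y = \sqrt{47102} \approx 217.03$
$y - - 2061 \left(- \frac{2}{c} + \frac{9}{-8}\right) = \sqrt{47102} - - 2061 \left(- \frac{2}{-5} + \frac{9}{-8}\right) = \sqrt{47102} - - 2061 \left(\left(-2\right) \left(- \frac{1}{5}\right) + 9 \left(- \frac{1}{8}\right)\right) = \sqrt{47102} - - 2061 \left(\frac{2}{5} - \frac{9}{8}\right) = \sqrt{47102} - \left(-2061\right) \left(- \frac{29}{40}\right) = \sqrt{47102} - \frac{59769}{40} = - \frac{59769}{40} + \sqrt{47102}$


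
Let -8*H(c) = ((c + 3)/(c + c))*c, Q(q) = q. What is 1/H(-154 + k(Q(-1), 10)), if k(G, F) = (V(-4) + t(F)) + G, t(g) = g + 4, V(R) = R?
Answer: 8/71 ≈ 0.11268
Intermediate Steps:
t(g) = 4 + g
k(G, F) = F + G (k(G, F) = (-4 + (4 + F)) + G = F + G)
H(c) = -3/16 - c/16 (H(c) = -(c + 3)/(c + c)*c/8 = -(3 + c)/((2*c))*c/8 = -(3 + c)*(1/(2*c))*c/8 = -(3 + c)/(2*c)*c/8 = -(3/2 + c/2)/8 = -3/16 - c/16)
1/H(-154 + k(Q(-1), 10)) = 1/(-3/16 - (-154 + (10 - 1))/16) = 1/(-3/16 - (-154 + 9)/16) = 1/(-3/16 - 1/16*(-145)) = 1/(-3/16 + 145/16) = 1/(71/8) = 8/71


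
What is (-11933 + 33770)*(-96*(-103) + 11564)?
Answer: 468447324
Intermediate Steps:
(-11933 + 33770)*(-96*(-103) + 11564) = 21837*(9888 + 11564) = 21837*21452 = 468447324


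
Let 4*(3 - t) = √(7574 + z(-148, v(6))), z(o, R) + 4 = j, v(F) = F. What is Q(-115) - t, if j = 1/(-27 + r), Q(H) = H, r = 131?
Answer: -118 + √20469306/208 ≈ -96.249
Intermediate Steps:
j = 1/104 (j = 1/(-27 + 131) = 1/104 ≈ 0.0096154)
z(o, R) = -415/104 (z(o, R) = -4 + 1/104 = -415/104)
t = 3 - √20469306/208 (t = 3 - √(7574 - 415/104)/4 = 3 - √20469306/208 ≈ -18.751)
Q(-115) - t = -115 - (3 - √20469306/208) = -115 + (-3 + √20469306/208) = -118 + √20469306/208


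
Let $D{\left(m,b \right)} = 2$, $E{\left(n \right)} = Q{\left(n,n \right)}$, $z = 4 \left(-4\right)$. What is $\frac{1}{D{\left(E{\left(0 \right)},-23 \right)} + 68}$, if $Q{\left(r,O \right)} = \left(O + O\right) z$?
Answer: $\frac{1}{70} \approx 0.014286$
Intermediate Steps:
$z = -16$
$Q{\left(r,O \right)} = - 32 O$ ($Q{\left(r,O \right)} = \left(O + O\right) \left(-16\right) = 2 O \left(-16\right) = - 32 O$)
$E{\left(n \right)} = - 32 n$
$\frac{1}{D{\left(E{\left(0 \right)},-23 \right)} + 68} = \frac{1}{2 + 68} = \frac{1}{70}$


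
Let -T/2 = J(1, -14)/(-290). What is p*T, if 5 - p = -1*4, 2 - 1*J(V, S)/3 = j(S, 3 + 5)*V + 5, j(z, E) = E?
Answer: -297/145 ≈ -2.0483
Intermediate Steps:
J(V, S) = -9 - 24*V (J(V, S) = 6 - 3*((3 + 5)*V + 5) = 6 - 3*(8*V + 5) = 6 - 3*(5 + 8*V) = 6 + (-15 - 24*V) = -9 - 24*V)
p = 9 (p = 5 - (-1)*4 = 5 - 1*(-4) = 5 + 4 = 9)
T = -33/145 (T = -2*(-9 - 24*1)/(-290) = -2*(-9 - 24)*(-1)/290 = -(-66)*(-1)/290 = -2*33/290 = -33/145 ≈ -0.22759)
p*T = 9*(-33/145) = -297/145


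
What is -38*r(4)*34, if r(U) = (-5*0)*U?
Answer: 0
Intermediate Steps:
r(U) = 0 (r(U) = 0*U = 0)
-38*r(4)*34 = -38*0*34 = 0*34 = 0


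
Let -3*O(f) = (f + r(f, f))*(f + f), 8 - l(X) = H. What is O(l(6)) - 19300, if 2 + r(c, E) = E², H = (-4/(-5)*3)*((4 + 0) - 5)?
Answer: -7540556/375 ≈ -20108.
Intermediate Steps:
H = -12/5 (H = (-4*(-⅕)*3)*(4 - 5) = ((⅘)*3)*(-1) = (12/5)*(-1) = -12/5 ≈ -2.4000)
r(c, E) = -2 + E²
l(X) = 52/5 (l(X) = 8 - 1*(-12/5) = 8 + 12/5 = 52/5)
O(f) = -2*f*(-2 + f + f²)/3 (O(f) = -(f + (-2 + f²))*(f + f)/3 = -(-2 + f + f²)*2*f/3 = -2*f*(-2 + f + f²)/3)
O(l(6)) - 19300 = (⅔)*(52/5)*(2 - 1*52/5 - (52/5)²) - 19300 = (⅔)*(52/5)*(2 - 52/5 - 1*2704/25) - 19300 = (⅔)*(52/5)*(2 - 52/5 - 2704/25) - 19300 = (⅔)*(52/5)*(-2914/25) - 19300 = -303056/375 - 19300 = -7540556/375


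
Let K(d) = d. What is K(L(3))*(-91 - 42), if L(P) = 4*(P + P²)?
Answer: -6384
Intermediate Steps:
L(P) = 4*P + 4*P²
K(L(3))*(-91 - 42) = (4*3*(1 + 3))*(-91 - 42) = (4*3*4)*(-133) = 48*(-133) = -6384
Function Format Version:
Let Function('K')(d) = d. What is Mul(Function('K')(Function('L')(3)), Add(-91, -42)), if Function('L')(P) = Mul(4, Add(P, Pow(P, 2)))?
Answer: -6384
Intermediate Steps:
Function('L')(P) = Add(Mul(4, P), Mul(4, Pow(P, 2)))
Mul(Function('K')(Function('L')(3)), Add(-91, -42)) = Mul(Mul(4, 3, Add(1, 3)), Add(-91, -42)) = Mul(Mul(4, 3, 4), -133) = Mul(48, -133) = -6384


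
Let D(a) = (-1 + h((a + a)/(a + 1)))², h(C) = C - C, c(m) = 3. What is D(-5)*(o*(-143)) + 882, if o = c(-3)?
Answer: 453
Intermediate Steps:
o = 3
h(C) = 0
D(a) = 1 (D(a) = (-1 + 0)² = (-1)² = 1)
D(-5)*(o*(-143)) + 882 = 1*(3*(-143)) + 882 = 1*(-429) + 882 = -429 + 882 = 453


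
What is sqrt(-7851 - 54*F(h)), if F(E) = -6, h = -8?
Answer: I*sqrt(7527) ≈ 86.758*I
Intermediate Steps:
sqrt(-7851 - 54*F(h)) = sqrt(-7851 - 54*(-6)) = sqrt(-7851 + 324) = sqrt(-7527) = I*sqrt(7527)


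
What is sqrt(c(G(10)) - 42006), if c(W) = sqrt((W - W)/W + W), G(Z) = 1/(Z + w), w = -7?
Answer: sqrt(-378054 + 3*sqrt(3))/3 ≈ 204.95*I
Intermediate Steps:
G(Z) = 1/(-7 + Z) (G(Z) = 1/(Z - 7) = 1/(-7 + Z))
c(W) = sqrt(W) (c(W) = sqrt(0/W + W) = sqrt(0 + W) = sqrt(W))
sqrt(c(G(10)) - 42006) = sqrt(sqrt(1/(-7 + 10)) - 42006) = sqrt(sqrt(1/3) - 42006) = sqrt(sqrt(3)/3 - 42006) = sqrt(-42006 + sqrt(3)/3)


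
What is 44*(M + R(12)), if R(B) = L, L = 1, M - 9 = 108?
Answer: 5192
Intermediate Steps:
M = 117 (M = 9 + 108 = 117)
R(B) = 1
44*(M + R(12)) = 44*(117 + 1) = 44*118 = 5192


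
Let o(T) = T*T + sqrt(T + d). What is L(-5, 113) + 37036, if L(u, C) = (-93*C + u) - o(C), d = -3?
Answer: 13753 - sqrt(110) ≈ 13743.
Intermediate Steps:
o(T) = T**2 + sqrt(-3 + T) (o(T) = T*T + sqrt(T - 3) = T**2 + sqrt(-3 + T))
L(u, C) = u - C**2 - sqrt(-3 + C) - 93*C (L(u, C) = (-93*C + u) - (C**2 + sqrt(-3 + C)) = (u - 93*C) + (-C**2 - sqrt(-3 + C)) = u - C**2 - sqrt(-3 + C) - 93*C)
L(-5, 113) + 37036 = (-5 - 1*113**2 - sqrt(-3 + 113) - 93*113) + 37036 = (-5 - 1*12769 - sqrt(110) - 10509) + 37036 = (-5 - 12769 - sqrt(110) - 10509) + 37036 = (-23283 - sqrt(110)) + 37036 = 13753 - sqrt(110)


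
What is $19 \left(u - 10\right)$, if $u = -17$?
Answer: $-513$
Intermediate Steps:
$19 \left(u - 10\right) = 19 \left(-17 - 10\right) = 19 \left(-27\right) = -513$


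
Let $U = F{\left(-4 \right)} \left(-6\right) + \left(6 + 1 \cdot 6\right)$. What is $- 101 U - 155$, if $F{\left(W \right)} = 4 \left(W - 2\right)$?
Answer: $-15911$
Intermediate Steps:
$F{\left(W \right)} = -8 + 4 W$ ($F{\left(W \right)} = 4 \left(-2 + W\right) = -8 + 4 W$)
$U = 156$ ($U = \left(-8 + 4 \left(-4\right)\right) \left(-6\right) + \left(6 + 1 \cdot 6\right) = \left(-8 - 16\right) \left(-6\right) + \left(6 + 6\right) = \left(-24\right) \left(-6\right) + 12 = 144 + 12 = 156$)
$- 101 U - 155 = \left(-101\right) 156 - 155 = -15756 - 155 = -15911$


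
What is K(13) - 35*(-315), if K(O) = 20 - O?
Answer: 11032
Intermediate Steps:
K(13) - 35*(-315) = (20 - 1*13) - 35*(-315) = (20 - 13) + 11025 = 7 + 11025 = 11032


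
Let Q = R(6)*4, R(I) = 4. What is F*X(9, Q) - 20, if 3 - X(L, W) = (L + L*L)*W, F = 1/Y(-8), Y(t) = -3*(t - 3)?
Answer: -699/11 ≈ -63.545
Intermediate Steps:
Y(t) = 9 - 3*t (Y(t) = -3*(-3 + t) = 9 - 3*t)
Q = 16 (Q = 4*4 = 16)
F = 1/33 (F = 1/(9 - 3*(-8)) = 1/(9 + 24) = 1/33 ≈ 0.030303)
X(L, W) = 3 - W*(L + L²) (X(L, W) = 3 - (L + L*L)*W = 3 - (L + L²)*W = 3 - W*(L + L²))
F*X(9, Q) - 20 = (3 - 1*9*16 - 1*16*9²)/33 - 20 = (3 - 144 - 1*16*81)/33 - 20 = (3 - 144 - 1296)/33 - 20 = (1/33)*(-1437) - 20 = -479/11 - 20 = -699/11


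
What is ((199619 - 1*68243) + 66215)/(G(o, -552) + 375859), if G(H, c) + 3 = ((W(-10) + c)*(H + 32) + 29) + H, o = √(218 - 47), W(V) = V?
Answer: 244699019/443042590 + 1150677*√19/443042590 ≈ 0.56364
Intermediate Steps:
o = 3*√19 (o = √171 = 3*√19 ≈ 13.077)
G(H, c) = 26 + H + (-10 + c)*(32 + H) (G(H, c) = -3 + (((-10 + c)*(H + 32) + 29) + H) = -3 + (((-10 + c)*(32 + H) + 29) + H) = -3 + ((29 + (-10 + c)*(32 + H)) + H) = -3 + (29 + H + (-10 + c)*(32 + H)) = 26 + H + (-10 + c)*(32 + H))
((199619 - 1*68243) + 66215)/(G(o, -552) + 375859) = ((199619 - 1*68243) + 66215)/((-294 - 27*√19 + 32*(-552) + (3*√19)*(-552)) + 375859) = ((199619 - 68243) + 66215)/((-294 - 27*√19 - 17664 - 1656*√19) + 375859) = (131376 + 66215)/((-17958 - 1683*√19) + 375859) = 197591/(357901 - 1683*√19)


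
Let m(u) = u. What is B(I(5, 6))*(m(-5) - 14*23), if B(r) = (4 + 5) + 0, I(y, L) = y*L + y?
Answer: -2943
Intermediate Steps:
I(y, L) = y + L*y (I(y, L) = L*y + y = y + L*y)
B(r) = 9 (B(r) = 9 + 0 = 9)
B(I(5, 6))*(m(-5) - 14*23) = 9*(-5 - 14*23) = 9*(-5 - 322) = 9*(-327) = -2943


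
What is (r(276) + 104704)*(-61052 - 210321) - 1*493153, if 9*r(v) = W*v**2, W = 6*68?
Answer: -965549969121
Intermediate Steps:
W = 408
r(v) = 136*v**2/3 (r(v) = (408*v**2)/9 = 136*v**2/3)
(r(276) + 104704)*(-61052 - 210321) - 1*493153 = ((136/3)*276**2 + 104704)*(-61052 - 210321) - 1*493153 = ((136/3)*76176 + 104704)*(-271373) - 493153 = (3453312 + 104704)*(-271373) - 493153 = 3558016*(-271373) - 493153 = -965549475968 - 493153 = -965549969121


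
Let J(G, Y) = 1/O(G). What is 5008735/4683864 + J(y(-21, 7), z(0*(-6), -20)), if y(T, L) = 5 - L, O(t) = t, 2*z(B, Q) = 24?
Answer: 2666803/4683864 ≈ 0.56936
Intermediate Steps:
z(B, Q) = 12 (z(B, Q) = (½)*24 = 12)
J(G, Y) = 1/G
5008735/4683864 + J(y(-21, 7), z(0*(-6), -20)) = 5008735/4683864 + 1/(5 - 1*7) = 5008735*(1/4683864) + 1/(5 - 7) = 5008735/4683864 + 1/(-2) = 5008735/4683864 - ½ = 2666803/4683864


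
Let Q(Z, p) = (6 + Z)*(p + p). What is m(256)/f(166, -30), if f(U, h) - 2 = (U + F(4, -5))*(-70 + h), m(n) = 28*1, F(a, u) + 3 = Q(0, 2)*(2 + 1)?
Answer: -14/11749 ≈ -0.0011916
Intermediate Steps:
Q(Z, p) = 2*p*(6 + Z) (Q(Z, p) = (6 + Z)*(2*p) = 2*p*(6 + Z))
F(a, u) = 69 (F(a, u) = -3 + (2*2*(6 + 0))*(2 + 1) = -3 + (2*2*6)*3 = -3 + 24*3 = -3 + 72 = 69)
m(n) = 28
f(U, h) = 2 + (-70 + h)*(69 + U) (f(U, h) = 2 + (U + 69)*(-70 + h) = 2 + (69 + U)*(-70 + h) = 2 + (-70 + h)*(69 + U))
m(256)/f(166, -30) = 28/(-4828 - 70*166 + 69*(-30) + 166*(-30)) = 28/(-4828 - 11620 - 2070 - 4980) = 28/(-23498) = 28*(-1/23498) = -14/11749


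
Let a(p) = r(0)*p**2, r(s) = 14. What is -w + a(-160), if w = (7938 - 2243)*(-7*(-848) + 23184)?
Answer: -165480000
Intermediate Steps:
a(p) = 14*p**2
w = 165838400 (w = 5695*(5936 + 23184) = 5695*29120 = 165838400)
-w + a(-160) = -1*165838400 + 14*(-160)**2 = -165838400 + 14*25600 = -165838400 + 358400 = -165480000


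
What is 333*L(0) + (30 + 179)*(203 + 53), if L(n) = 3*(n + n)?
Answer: 53504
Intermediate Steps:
L(n) = 6*n (L(n) = 3*(2*n) = 6*n)
333*L(0) + (30 + 179)*(203 + 53) = 333*(6*0) + (30 + 179)*(203 + 53) = 333*0 + 209*256 = 0 + 53504 = 53504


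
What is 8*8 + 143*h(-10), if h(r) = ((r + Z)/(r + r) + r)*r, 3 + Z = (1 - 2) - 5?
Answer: 26011/2 ≈ 13006.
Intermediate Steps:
Z = -9 (Z = -3 + ((1 - 2) - 5) = -3 + (-1 - 5) = -3 - 6 = -9)
h(r) = r*(r + (-9 + r)/(2*r)) (h(r) = ((r - 9)/(r + r) + r)*r = ((-9 + r)/((2*r)) + r)*r = ((-9 + r)*(1/(2*r)) + r)*r = ((-9 + r)/(2*r) + r)*r = (r + (-9 + r)/(2*r))*r = r*(r + (-9 + r)/(2*r)))
8*8 + 143*h(-10) = 8*8 + 143*(-9/2 + (-10)² + (½)*(-10)) = 64 + 143*(-9/2 + 100 - 5) = 64 + 143*(181/2) = 64 + 25883/2 = 26011/2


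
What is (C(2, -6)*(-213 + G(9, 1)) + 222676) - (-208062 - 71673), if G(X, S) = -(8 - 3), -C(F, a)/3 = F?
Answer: 503719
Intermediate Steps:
C(F, a) = -3*F
G(X, S) = -5 (G(X, S) = -1*5 = -5)
(C(2, -6)*(-213 + G(9, 1)) + 222676) - (-208062 - 71673) = ((-3*2)*(-213 - 5) + 222676) - (-208062 - 71673) = (-6*(-218) + 222676) - 1*(-279735) = (1308 + 222676) + 279735 = 223984 + 279735 = 503719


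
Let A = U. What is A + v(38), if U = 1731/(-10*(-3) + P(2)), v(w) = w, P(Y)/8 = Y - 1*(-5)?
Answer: 4999/86 ≈ 58.128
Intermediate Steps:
P(Y) = 40 + 8*Y (P(Y) = 8*(Y - 1*(-5)) = 8*(Y + 5) = 8*(5 + Y) = 40 + 8*Y)
U = 1731/86 (U = 1731/(-10*(-3) + (40 + 8*2)) = 1731/(30 + (40 + 16)) = 1731/(30 + 56) = 1731/86 ≈ 20.128)
A = 1731/86 ≈ 20.128
A + v(38) = 1731/86 + 38 = 4999/86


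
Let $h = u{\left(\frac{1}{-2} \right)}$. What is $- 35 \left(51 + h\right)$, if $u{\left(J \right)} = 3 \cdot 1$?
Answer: $-1890$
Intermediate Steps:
$u{\left(J \right)} = 3$
$h = 3$
$- 35 \left(51 + h\right) = - 35 \left(51 + 3\right) = \left(-35\right) 54 = -1890$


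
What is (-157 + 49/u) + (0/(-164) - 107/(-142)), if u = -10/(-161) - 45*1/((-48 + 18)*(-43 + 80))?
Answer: 55762911/173666 ≈ 321.09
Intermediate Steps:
u = 1223/11914 (u = -10*(-1/161) - 45/((-30*37)) = 10/161 - 45/(-1110) = 10/161 - 45*(-1/1110) = 10/161 + 3/74 = 1223/11914 ≈ 0.10265)
(-157 + 49/u) + (0/(-164) - 107/(-142)) = (-157 + 49/(1223/11914)) + (0/(-164) - 107/(-142)) = (-157 + 49*(11914/1223)) + (0*(-1/164) - 107*(-1/142)) = (-157 + 583786/1223) + (0 + 107/142) = 391775/1223 + 107/142 = 55762911/173666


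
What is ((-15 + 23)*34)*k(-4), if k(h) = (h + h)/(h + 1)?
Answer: 2176/3 ≈ 725.33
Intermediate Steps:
k(h) = 2*h/(1 + h) (k(h) = (2*h)/(1 + h) = 2*h/(1 + h))
((-15 + 23)*34)*k(-4) = ((-15 + 23)*34)*(2*(-4)/(1 - 4)) = (8*34)*(2*(-4)/(-3)) = 272*(2*(-4)*(-1/3)) = 272*(8/3) = 2176/3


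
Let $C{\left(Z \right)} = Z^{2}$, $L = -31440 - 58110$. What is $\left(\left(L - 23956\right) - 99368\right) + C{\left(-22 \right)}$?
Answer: $-212390$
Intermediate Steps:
$L = -89550$ ($L = -31440 - 58110 = -89550$)
$\left(\left(L - 23956\right) - 99368\right) + C{\left(-22 \right)} = \left(\left(-89550 - 23956\right) - 99368\right) + \left(-22\right)^{2} = \left(\left(-89550 - 23956\right) - 99368\right) + 484 = \left(-113506 - 99368\right) + 484 = -212874 + 484 = -212390$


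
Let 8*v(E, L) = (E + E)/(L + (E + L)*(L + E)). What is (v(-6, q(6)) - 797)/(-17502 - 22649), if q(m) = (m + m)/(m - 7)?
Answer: 165777/8351408 ≈ 0.019850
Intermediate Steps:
q(m) = 2*m/(-7 + m) (q(m) = (2*m)/(-7 + m) = 2*m/(-7 + m))
v(E, L) = E/(4*(L + (E + L)²)) (v(E, L) = ((E + E)/(L + (E + L)*(L + E)))/8 = ((2*E)/(L + (E + L)*(E + L)))/8 = ((2*E)/(L + (E + L)²))/8 = (2*E/(L + (E + L)²))/8 = E/(4*(L + (E + L)²)))
(v(-6, q(6)) - 797)/(-17502 - 22649) = ((¼)*(-6)/(2*6/(-7 + 6) + (-6 + 2*6/(-7 + 6))²) - 797)/(-17502 - 22649) = ((¼)*(-6)/(2*6/(-1) + (-6 + 2*6/(-1))²) - 797)/(-40151) = ((¼)*(-6)/(2*6*(-1) + (-6 + 2*6*(-1))²) - 797)*(-1/40151) = ((¼)*(-6)/(-12 + (-6 - 12)²) - 797)*(-1/40151) = ((¼)*(-6)/(-12 + (-18)²) - 797)*(-1/40151) = ((¼)*(-6)/(-12 + 324) - 797)*(-1/40151) = ((¼)*(-6)/312 - 797)*(-1/40151) = ((¼)*(-6)*(1/312) - 797)*(-1/40151) = (-1/208 - 797)*(-1/40151) = -165777/208*(-1/40151) = 165777/8351408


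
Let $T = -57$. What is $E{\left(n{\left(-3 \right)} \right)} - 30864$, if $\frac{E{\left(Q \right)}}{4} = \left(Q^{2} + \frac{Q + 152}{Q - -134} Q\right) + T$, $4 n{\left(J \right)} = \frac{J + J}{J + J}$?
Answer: $- \frac{22260881}{716} \approx -31091.0$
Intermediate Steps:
$n{\left(J \right)} = \frac{1}{4}$ ($n{\left(J \right)} = \frac{\left(J + J\right) \frac{1}{J + J}}{4} = \frac{2 J \frac{1}{2 J}}{4} = \frac{1}{4} \cdot 1 = \frac{1}{4}$)
$E{\left(Q \right)} = -228 + 4 Q^{2} + \frac{4 Q \left(152 + Q\right)}{134 + Q}$ ($E{\left(Q \right)} = 4 \left(\left(Q^{2} + \frac{Q + 152}{Q - -134} Q\right) - 57\right) = 4 \left(\left(Q^{2} + \frac{152 + Q}{Q + 134} Q\right) - 57\right) = 4 \left(\left(Q^{2} + \frac{152 + Q}{134 + Q} Q\right) - 57\right) = 4 \left(\left(Q^{2} + \frac{Q \left(152 + Q\right)}{134 + Q}\right) - 57\right) = 4 \left(-57 + Q^{2} + \frac{Q \left(152 + Q\right)}{134 + Q}\right) = -228 + 4 Q^{2} + \frac{4 Q \left(152 + Q\right)}{134 + Q}$)
$E{\left(n{\left(-3 \right)} \right)} - 30864 = \frac{4 \left(-7638 + \left(\frac{1}{4}\right)^{3} + 95 \cdot \frac{1}{4} + \frac{135}{16}\right)}{134 + \frac{1}{4}} - 30864 = \frac{4 \left(-7638 + \frac{1}{64} + \frac{95}{4} + 135 \cdot \frac{1}{16}\right)}{\frac{537}{4}} - 30864 = 4 \cdot \frac{4}{537} \left(-7638 + \frac{1}{64} + \frac{95}{4} + \frac{135}{16}\right) - 30864 = 4 \cdot \frac{4}{537} \left(- \frac{486771}{64}\right) - 30864 = - \frac{162257}{716} - 30864 = - \frac{22260881}{716}$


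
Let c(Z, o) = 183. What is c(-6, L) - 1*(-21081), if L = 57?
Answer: 21264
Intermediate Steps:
c(-6, L) - 1*(-21081) = 183 - 1*(-21081) = 183 + 21081 = 21264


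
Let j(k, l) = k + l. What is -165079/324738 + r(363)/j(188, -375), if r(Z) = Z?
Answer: -13522697/5520546 ≈ -2.4495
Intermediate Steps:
-165079/324738 + r(363)/j(188, -375) = -165079/324738 + 363/(188 - 375) = -165079*1/324738 + 363/(-187) = -165079/324738 + 363*(-1/187) = -165079/324738 - 33/17 = -13522697/5520546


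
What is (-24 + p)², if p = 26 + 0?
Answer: 4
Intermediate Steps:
p = 26
(-24 + p)² = (-24 + 26)² = 2² = 4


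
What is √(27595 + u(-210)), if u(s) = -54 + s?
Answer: √27331 ≈ 165.32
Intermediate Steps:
√(27595 + u(-210)) = √(27595 + (-54 - 210)) = √(27595 - 264) = √27331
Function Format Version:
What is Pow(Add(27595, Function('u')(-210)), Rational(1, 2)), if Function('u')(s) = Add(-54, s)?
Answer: Pow(27331, Rational(1, 2)) ≈ 165.32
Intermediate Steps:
Pow(Add(27595, Function('u')(-210)), Rational(1, 2)) = Pow(Add(27595, Add(-54, -210)), Rational(1, 2)) = Pow(Add(27595, -264), Rational(1, 2)) = Pow(27331, Rational(1, 2))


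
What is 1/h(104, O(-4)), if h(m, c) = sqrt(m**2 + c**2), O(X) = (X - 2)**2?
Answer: sqrt(757)/3028 ≈ 0.0090864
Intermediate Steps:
O(X) = (-2 + X)**2
h(m, c) = sqrt(c**2 + m**2)
1/h(104, O(-4)) = 1/(sqrt(((-2 - 4)**2)**2 + 104**2)) = 1/(sqrt(((-6)**2)**2 + 10816)) = 1/(sqrt(36**2 + 10816)) = 1/(sqrt(1296 + 10816)) = 1/(sqrt(12112)) = 1/(4*sqrt(757)) = sqrt(757)/3028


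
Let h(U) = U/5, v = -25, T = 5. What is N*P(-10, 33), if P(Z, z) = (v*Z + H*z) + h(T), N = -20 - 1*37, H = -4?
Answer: -6783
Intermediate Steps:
h(U) = U/5 (h(U) = U*(1/5) = U/5)
N = -57 (N = -20 - 37 = -57)
P(Z, z) = 1 - 25*Z - 4*z (P(Z, z) = (-25*Z - 4*z) + (1/5)*5 = (-25*Z - 4*z) + 1 = 1 - 25*Z - 4*z)
N*P(-10, 33) = -57*(1 - 25*(-10) - 4*33) = -57*(1 + 250 - 132) = -57*119 = -6783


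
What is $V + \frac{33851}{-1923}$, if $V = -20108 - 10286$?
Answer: $- \frac{58481513}{1923} \approx -30412.0$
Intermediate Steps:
$V = -30394$ ($V = -20108 - 10286 = -30394$)
$V + \frac{33851}{-1923} = -30394 + \frac{33851}{-1923} = -30394 + 33851 \left(- \frac{1}{1923}\right) = -30394 - \frac{33851}{1923} = - \frac{58481513}{1923}$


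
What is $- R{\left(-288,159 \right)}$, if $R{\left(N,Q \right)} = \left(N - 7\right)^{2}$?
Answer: $-87025$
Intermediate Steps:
$R{\left(N,Q \right)} = \left(-7 + N\right)^{2}$
$- R{\left(-288,159 \right)} = - \left(-7 - 288\right)^{2} = - \left(-295\right)^{2} = \left(-1\right) 87025 = -87025$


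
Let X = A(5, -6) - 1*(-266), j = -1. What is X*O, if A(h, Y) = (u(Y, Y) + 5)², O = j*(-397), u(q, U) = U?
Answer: 105999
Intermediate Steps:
O = 397 (O = -1*(-397) = 397)
A(h, Y) = (5 + Y)² (A(h, Y) = (Y + 5)² = (5 + Y)²)
X = 267 (X = (5 - 6)² - 1*(-266) = (-1)² + 266 = 1 + 266 = 267)
X*O = 267*397 = 105999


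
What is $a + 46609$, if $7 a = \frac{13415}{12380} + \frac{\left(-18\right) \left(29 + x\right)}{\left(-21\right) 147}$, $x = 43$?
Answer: $\frac{277086002297}{5944876} \approx 46609.0$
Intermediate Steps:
$a = \frac{1276813}{5944876}$ ($a = \frac{\frac{13415}{12380} + \frac{\left(-18\right) \left(29 + 43\right)}{\left(-21\right) 147}}{7} = \frac{13415 \cdot \frac{1}{12380} + \frac{\left(-18\right) 72}{-3087}}{7} = \frac{\frac{2683}{2476} - - \frac{144}{343}}{7} = \frac{\frac{2683}{2476} + \frac{144}{343}}{7} = \frac{1}{7} \cdot \frac{1276813}{849268} = \frac{1276813}{5944876} \approx 0.21478$)
$a + 46609 = \frac{1276813}{5944876} + 46609 = \frac{277086002297}{5944876}$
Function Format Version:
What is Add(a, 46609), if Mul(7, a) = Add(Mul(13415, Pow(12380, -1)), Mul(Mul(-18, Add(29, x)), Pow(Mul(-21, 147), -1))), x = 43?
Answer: Rational(277086002297, 5944876) ≈ 46609.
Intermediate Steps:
a = Rational(1276813, 5944876) (a = Mul(Rational(1, 7), Add(Mul(13415, Pow(12380, -1)), Mul(Mul(-18, Add(29, 43)), Pow(Mul(-21, 147), -1)))) = Mul(Rational(1, 7), Add(Mul(13415, Rational(1, 12380)), Mul(Mul(-18, 72), Pow(-3087, -1)))) = Mul(Rational(1, 7), Add(Rational(2683, 2476), Mul(-1296, Rational(-1, 3087)))) = Mul(Rational(1, 7), Add(Rational(2683, 2476), Rational(144, 343))) = Mul(Rational(1, 7), Rational(1276813, 849268)) = Rational(1276813, 5944876) ≈ 0.21478)
Add(a, 46609) = Add(Rational(1276813, 5944876), 46609) = Rational(277086002297, 5944876)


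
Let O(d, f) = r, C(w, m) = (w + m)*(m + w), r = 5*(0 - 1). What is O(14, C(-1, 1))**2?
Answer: 25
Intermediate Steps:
r = -5 (r = 5*(-1) = -5)
C(w, m) = (m + w)**2 (C(w, m) = (m + w)*(m + w) = (m + w)**2)
O(d, f) = -5
O(14, C(-1, 1))**2 = (-5)**2 = 25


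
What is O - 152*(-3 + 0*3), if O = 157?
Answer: 613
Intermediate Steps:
O - 152*(-3 + 0*3) = 157 - 152*(-3 + 0*3) = 157 - 152*(-3 + 0) = 157 - 152*(-3) = 157 + 456 = 613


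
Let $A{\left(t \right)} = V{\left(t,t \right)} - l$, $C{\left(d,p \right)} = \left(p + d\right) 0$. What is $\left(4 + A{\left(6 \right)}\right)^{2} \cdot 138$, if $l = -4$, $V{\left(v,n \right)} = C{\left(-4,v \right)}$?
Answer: $8832$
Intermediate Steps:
$C{\left(d,p \right)} = 0$ ($C{\left(d,p \right)} = \left(d + p\right) 0 = 0$)
$V{\left(v,n \right)} = 0$
$A{\left(t \right)} = 4$ ($A{\left(t \right)} = 0 - -4 = 0 + 4 = 4$)
$\left(4 + A{\left(6 \right)}\right)^{2} \cdot 138 = \left(4 + 4\right)^{2} \cdot 138 = 8^{2} \cdot 138 = 64 \cdot 138 = 8832$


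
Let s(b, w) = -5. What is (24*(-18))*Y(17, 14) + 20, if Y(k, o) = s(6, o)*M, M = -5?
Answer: -10780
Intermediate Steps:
Y(k, o) = 25 (Y(k, o) = -5*(-5) = 25)
(24*(-18))*Y(17, 14) + 20 = (24*(-18))*25 + 20 = -432*25 + 20 = -10800 + 20 = -10780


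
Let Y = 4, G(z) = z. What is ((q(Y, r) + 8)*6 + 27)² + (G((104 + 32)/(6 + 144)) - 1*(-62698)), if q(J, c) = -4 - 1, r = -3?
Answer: 4854293/75 ≈ 64724.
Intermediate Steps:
q(J, c) = -5
((q(Y, r) + 8)*6 + 27)² + (G((104 + 32)/(6 + 144)) - 1*(-62698)) = ((-5 + 8)*6 + 27)² + ((104 + 32)/(6 + 144) - 1*(-62698)) = (3*6 + 27)² + (136/150 + 62698) = (18 + 27)² + (136*(1/150) + 62698) = 45² + (68/75 + 62698) = 2025 + 4702418/75 = 4854293/75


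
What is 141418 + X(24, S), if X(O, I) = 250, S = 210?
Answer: 141668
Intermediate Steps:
141418 + X(24, S) = 141418 + 250 = 141668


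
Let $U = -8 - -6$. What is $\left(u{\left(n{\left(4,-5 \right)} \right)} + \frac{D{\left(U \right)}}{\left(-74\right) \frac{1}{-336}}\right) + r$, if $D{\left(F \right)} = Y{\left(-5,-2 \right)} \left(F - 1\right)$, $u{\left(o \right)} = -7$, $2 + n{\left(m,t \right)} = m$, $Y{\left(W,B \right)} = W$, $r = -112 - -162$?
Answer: $\frac{4111}{37} \approx 111.11$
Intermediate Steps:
$r = 50$ ($r = -112 + 162 = 50$)
$n{\left(m,t \right)} = -2 + m$
$U = -2$ ($U = -8 + 6 = -2$)
$D{\left(F \right)} = 5 - 5 F$ ($D{\left(F \right)} = - 5 \left(F - 1\right) = - 5 \left(-1 + F\right) = 5 - 5 F$)
$\left(u{\left(n{\left(4,-5 \right)} \right)} + \frac{D{\left(U \right)}}{\left(-74\right) \frac{1}{-336}}\right) + r = \left(-7 + \frac{5 - -10}{\left(-74\right) \frac{1}{-336}}\right) + 50 = \left(-7 + \frac{5 + 10}{\left(-74\right) \left(- \frac{1}{336}\right)}\right) + 50 = \left(-7 + \frac{15}{\frac{37}{168}}\right) + 50 = \left(-7 + 15 \cdot \frac{168}{37}\right) + 50 = \left(-7 + \frac{2520}{37}\right) + 50 = \frac{2261}{37} + 50 = \frac{4111}{37}$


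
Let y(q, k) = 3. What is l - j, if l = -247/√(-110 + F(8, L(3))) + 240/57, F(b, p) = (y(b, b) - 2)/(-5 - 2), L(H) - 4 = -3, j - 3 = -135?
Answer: 2588/19 + 247*I*√5397/771 ≈ 136.21 + 23.535*I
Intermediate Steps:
j = -132 (j = 3 - 135 = -132)
L(H) = 1 (L(H) = 4 - 3 = 1)
F(b, p) = -⅐ (F(b, p) = (3 - 2)/(-5 - 2) = 1/(-7) = 1*(-⅐) = -⅐)
l = 80/19 + 247*I*√5397/771 (l = -247/√(-110 - ⅐) + 240/57 = -247*(-I*√5397/771) + 240*(1/57) = -247*(-I*√5397/771) + 80/19 = -(-247)*I*√5397/771 + 80/19 = 247*I*√5397/771 + 80/19 = 80/19 + 247*I*√5397/771 ≈ 4.2105 + 23.535*I)
l - j = (80/19 + 247*I*√5397/771) - 1*(-132) = (80/19 + 247*I*√5397/771) + 132 = 2588/19 + 247*I*√5397/771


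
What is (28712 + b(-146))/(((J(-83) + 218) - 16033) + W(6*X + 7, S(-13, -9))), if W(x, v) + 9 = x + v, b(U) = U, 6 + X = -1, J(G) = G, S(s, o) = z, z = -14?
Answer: -14283/7978 ≈ -1.7903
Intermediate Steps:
S(s, o) = -14
X = -7 (X = -6 - 1 = -7)
W(x, v) = -9 + v + x (W(x, v) = -9 + (x + v) = -9 + (v + x) = -9 + v + x)
(28712 + b(-146))/(((J(-83) + 218) - 16033) + W(6*X + 7, S(-13, -9))) = (28712 - 146)/(((-83 + 218) - 16033) + (-9 - 14 + (6*(-7) + 7))) = 28566/((135 - 16033) + (-9 - 14 + (-42 + 7))) = 28566/(-15898 + (-9 - 14 - 35)) = 28566/(-15898 - 58) = 28566/(-15956) = 28566*(-1/15956) = -14283/7978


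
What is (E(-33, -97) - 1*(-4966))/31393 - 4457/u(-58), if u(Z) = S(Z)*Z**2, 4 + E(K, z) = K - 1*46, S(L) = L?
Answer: 1092650497/6125151016 ≈ 0.17839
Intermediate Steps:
E(K, z) = -50 + K (E(K, z) = -4 + (K - 1*46) = -4 + (K - 46) = -4 + (-46 + K) = -50 + K)
u(Z) = Z**3 (u(Z) = Z*Z**2 = Z**3)
(E(-33, -97) - 1*(-4966))/31393 - 4457/u(-58) = ((-50 - 33) - 1*(-4966))/31393 - 4457/((-58)**3) = (-83 + 4966)*(1/31393) - 4457/(-195112) = 4883*(1/31393) - 4457*(-1/195112) = 4883/31393 + 4457/195112 = 1092650497/6125151016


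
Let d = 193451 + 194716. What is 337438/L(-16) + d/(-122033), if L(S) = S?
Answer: -20592391063/976264 ≈ -21093.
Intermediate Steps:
d = 388167
337438/L(-16) + d/(-122033) = 337438/(-16) + 388167/(-122033) = 337438*(-1/16) + 388167*(-1/122033) = -168719/8 - 388167/122033 = -20592391063/976264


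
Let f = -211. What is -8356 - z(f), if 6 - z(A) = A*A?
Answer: 36159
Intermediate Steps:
z(A) = 6 - A² (z(A) = 6 - A*A = 6 - A²)
-8356 - z(f) = -8356 - (6 - 1*(-211)²) = -8356 - (6 - 1*44521) = -8356 - (6 - 44521) = -8356 - 1*(-44515) = -8356 + 44515 = 36159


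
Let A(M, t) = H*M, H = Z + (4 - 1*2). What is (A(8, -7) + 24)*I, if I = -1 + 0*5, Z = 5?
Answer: -80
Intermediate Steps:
H = 7 (H = 5 + (4 - 1*2) = 5 + (4 - 2) = 5 + 2 = 7)
I = -1 (I = -1 + 0 = -1)
A(M, t) = 7*M
(A(8, -7) + 24)*I = (7*8 + 24)*(-1) = (56 + 24)*(-1) = 80*(-1) = -80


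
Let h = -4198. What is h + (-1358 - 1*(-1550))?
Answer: -4006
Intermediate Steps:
h + (-1358 - 1*(-1550)) = -4198 + (-1358 - 1*(-1550)) = -4198 + (-1358 + 1550) = -4198 + 192 = -4006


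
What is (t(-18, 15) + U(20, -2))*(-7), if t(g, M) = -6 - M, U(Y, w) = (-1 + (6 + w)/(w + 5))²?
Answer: 1316/9 ≈ 146.22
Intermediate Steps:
U(Y, w) = (-1 + (6 + w)/(5 + w))²
(t(-18, 15) + U(20, -2))*(-7) = ((-6 - 1*15) + (5 - 2)⁻²)*(-7) = ((-6 - 15) + 3⁻²)*(-7) = (-21 + ⅑)*(-7) = -188/9*(-7) = 1316/9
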